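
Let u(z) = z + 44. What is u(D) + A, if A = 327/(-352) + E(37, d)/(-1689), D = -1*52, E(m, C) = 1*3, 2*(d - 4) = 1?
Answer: -1769861/198176 ≈ -8.9308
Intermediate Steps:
d = 9/2 (d = 4 + (½)*1 = 4 + ½ = 9/2 ≈ 4.5000)
E(m, C) = 3
D = -52
u(z) = 44 + z
A = -184453/198176 (A = 327/(-352) + 3/(-1689) = 327*(-1/352) + 3*(-1/1689) = -327/352 - 1/563 = -184453/198176 ≈ -0.93075)
u(D) + A = (44 - 52) - 184453/198176 = -8 - 184453/198176 = -1769861/198176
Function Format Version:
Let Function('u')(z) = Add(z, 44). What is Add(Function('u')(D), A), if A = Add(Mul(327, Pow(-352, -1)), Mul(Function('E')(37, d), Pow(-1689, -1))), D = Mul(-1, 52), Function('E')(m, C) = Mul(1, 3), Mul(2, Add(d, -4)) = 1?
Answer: Rational(-1769861, 198176) ≈ -8.9308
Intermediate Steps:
d = Rational(9, 2) (d = Add(4, Mul(Rational(1, 2), 1)) = Add(4, Rational(1, 2)) = Rational(9, 2) ≈ 4.5000)
Function('E')(m, C) = 3
D = -52
Function('u')(z) = Add(44, z)
A = Rational(-184453, 198176) (A = Add(Mul(327, Pow(-352, -1)), Mul(3, Pow(-1689, -1))) = Add(Mul(327, Rational(-1, 352)), Mul(3, Rational(-1, 1689))) = Add(Rational(-327, 352), Rational(-1, 563)) = Rational(-184453, 198176) ≈ -0.93075)
Add(Function('u')(D), A) = Add(Add(44, -52), Rational(-184453, 198176)) = Add(-8, Rational(-184453, 198176)) = Rational(-1769861, 198176)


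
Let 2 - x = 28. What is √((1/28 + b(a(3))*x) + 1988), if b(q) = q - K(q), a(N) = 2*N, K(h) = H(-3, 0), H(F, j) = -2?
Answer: √348887/14 ≈ 42.190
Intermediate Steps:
K(h) = -2
x = -26 (x = 2 - 1*28 = 2 - 28 = -26)
b(q) = 2 + q (b(q) = q - 1*(-2) = q + 2 = 2 + q)
√((1/28 + b(a(3))*x) + 1988) = √((1/28 + (2 + 2*3)*(-26)) + 1988) = √((1/28 + (2 + 6)*(-26)) + 1988) = √((1/28 + 8*(-26)) + 1988) = √((1/28 - 208) + 1988) = √(-5823/28 + 1988) = √(49841/28) = √348887/14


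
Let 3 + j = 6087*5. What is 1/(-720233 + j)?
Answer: -1/689801 ≈ -1.4497e-6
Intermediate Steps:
j = 30432 (j = -3 + 6087*5 = -3 + 30435 = 30432)
1/(-720233 + j) = 1/(-720233 + 30432) = 1/(-689801) = -1/689801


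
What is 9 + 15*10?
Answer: 159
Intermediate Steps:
9 + 15*10 = 9 + 150 = 159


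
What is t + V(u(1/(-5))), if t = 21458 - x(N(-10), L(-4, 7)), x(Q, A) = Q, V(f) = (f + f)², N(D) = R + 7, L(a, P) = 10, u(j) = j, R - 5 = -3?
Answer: 536229/25 ≈ 21449.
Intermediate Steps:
R = 2 (R = 5 - 3 = 2)
N(D) = 9 (N(D) = 2 + 7 = 9)
V(f) = 4*f² (V(f) = (2*f)² = 4*f²)
t = 21449 (t = 21458 - 1*9 = 21458 - 9 = 21449)
t + V(u(1/(-5))) = 21449 + 4*(1/(-5))² = 21449 + 4*(-⅕)² = 21449 + 4*(1/25) = 21449 + 4/25 = 536229/25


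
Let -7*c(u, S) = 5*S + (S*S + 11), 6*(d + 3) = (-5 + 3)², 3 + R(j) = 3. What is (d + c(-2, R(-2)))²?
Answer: 6724/441 ≈ 15.247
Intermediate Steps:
R(j) = 0 (R(j) = -3 + 3 = 0)
d = -7/3 (d = -3 + (-5 + 3)²/6 = -3 + (⅙)*(-2)² = -3 + (⅙)*4 = -3 + ⅔ = -7/3 ≈ -2.3333)
c(u, S) = -11/7 - 5*S/7 - S²/7 (c(u, S) = -(5*S + (S*S + 11))/7 = -(5*S + (S² + 11))/7 = -(5*S + (11 + S²))/7 = -(11 + S² + 5*S)/7 = -11/7 - 5*S/7 - S²/7)
(d + c(-2, R(-2)))² = (-7/3 + (-11/7 - 5/7*0 - ⅐*0²))² = (-7/3 + (-11/7 + 0 - ⅐*0))² = (-7/3 + (-11/7 + 0 + 0))² = (-7/3 - 11/7)² = (-82/21)² = 6724/441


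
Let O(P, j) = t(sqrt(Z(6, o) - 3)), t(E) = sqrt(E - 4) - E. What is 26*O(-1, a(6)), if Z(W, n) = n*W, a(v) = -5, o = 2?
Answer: -78 + 26*I ≈ -78.0 + 26.0*I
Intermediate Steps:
Z(W, n) = W*n
t(E) = sqrt(-4 + E) - E
O(P, j) = -3 + I (O(P, j) = sqrt(-4 + sqrt(6*2 - 3)) - sqrt(6*2 - 3) = sqrt(-4 + sqrt(12 - 3)) - sqrt(12 - 3) = sqrt(-4 + sqrt(9)) - sqrt(9) = sqrt(-4 + 3) - 1*3 = sqrt(-1) - 3 = I - 3 = -3 + I)
26*O(-1, a(6)) = 26*(-3 + I) = -78 + 26*I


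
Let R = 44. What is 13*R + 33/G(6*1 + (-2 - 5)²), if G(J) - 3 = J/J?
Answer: 2321/4 ≈ 580.25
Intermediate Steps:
G(J) = 4 (G(J) = 3 + J/J = 3 + 1 = 4)
13*R + 33/G(6*1 + (-2 - 5)²) = 13*44 + 33/4 = 572 + 33*(¼) = 572 + 33/4 = 2321/4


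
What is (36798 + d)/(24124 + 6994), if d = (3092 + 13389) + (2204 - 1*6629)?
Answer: 24427/15559 ≈ 1.5700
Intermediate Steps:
d = 12056 (d = 16481 + (2204 - 6629) = 16481 - 4425 = 12056)
(36798 + d)/(24124 + 6994) = (36798 + 12056)/(24124 + 6994) = 48854/31118 = 48854*(1/31118) = 24427/15559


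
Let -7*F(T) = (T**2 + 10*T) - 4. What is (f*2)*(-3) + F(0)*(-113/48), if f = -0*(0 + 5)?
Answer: -113/84 ≈ -1.3452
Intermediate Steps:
f = 0 (f = -0*5 = -1*0 = 0)
F(T) = 4/7 - 10*T/7 - T**2/7 (F(T) = -((T**2 + 10*T) - 4)/7 = -(-4 + T**2 + 10*T)/7 = 4/7 - 10*T/7 - T**2/7)
(f*2)*(-3) + F(0)*(-113/48) = (0*2)*(-3) + (4/7 - 10/7*0 - 1/7*0**2)*(-113/48) = 0*(-3) + (4/7 + 0 - 1/7*0)*(-113*1/48) = 0 + (4/7 + 0 + 0)*(-113/48) = 0 + (4/7)*(-113/48) = 0 - 113/84 = -113/84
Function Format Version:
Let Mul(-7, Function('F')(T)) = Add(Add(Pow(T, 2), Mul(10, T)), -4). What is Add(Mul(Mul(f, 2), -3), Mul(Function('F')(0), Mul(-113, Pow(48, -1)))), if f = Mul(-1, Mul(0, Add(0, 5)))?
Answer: Rational(-113, 84) ≈ -1.3452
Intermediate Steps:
f = 0 (f = Mul(-1, Mul(0, 5)) = Mul(-1, 0) = 0)
Function('F')(T) = Add(Rational(4, 7), Mul(Rational(-10, 7), T), Mul(Rational(-1, 7), Pow(T, 2))) (Function('F')(T) = Mul(Rational(-1, 7), Add(Add(Pow(T, 2), Mul(10, T)), -4)) = Mul(Rational(-1, 7), Add(-4, Pow(T, 2), Mul(10, T))) = Add(Rational(4, 7), Mul(Rational(-10, 7), T), Mul(Rational(-1, 7), Pow(T, 2))))
Add(Mul(Mul(f, 2), -3), Mul(Function('F')(0), Mul(-113, Pow(48, -1)))) = Add(Mul(Mul(0, 2), -3), Mul(Add(Rational(4, 7), Mul(Rational(-10, 7), 0), Mul(Rational(-1, 7), Pow(0, 2))), Mul(-113, Pow(48, -1)))) = Add(Mul(0, -3), Mul(Add(Rational(4, 7), 0, Mul(Rational(-1, 7), 0)), Mul(-113, Rational(1, 48)))) = Add(0, Mul(Add(Rational(4, 7), 0, 0), Rational(-113, 48))) = Add(0, Mul(Rational(4, 7), Rational(-113, 48))) = Add(0, Rational(-113, 84)) = Rational(-113, 84)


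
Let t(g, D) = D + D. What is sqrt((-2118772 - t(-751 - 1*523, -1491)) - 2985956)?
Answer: I*sqrt(5101746) ≈ 2258.7*I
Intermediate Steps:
t(g, D) = 2*D
sqrt((-2118772 - t(-751 - 1*523, -1491)) - 2985956) = sqrt((-2118772 - 2*(-1491)) - 2985956) = sqrt((-2118772 - 1*(-2982)) - 2985956) = sqrt((-2118772 + 2982) - 2985956) = sqrt(-2115790 - 2985956) = sqrt(-5101746) = I*sqrt(5101746)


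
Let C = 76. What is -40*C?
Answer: -3040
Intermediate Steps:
-40*C = -40*76 = -3040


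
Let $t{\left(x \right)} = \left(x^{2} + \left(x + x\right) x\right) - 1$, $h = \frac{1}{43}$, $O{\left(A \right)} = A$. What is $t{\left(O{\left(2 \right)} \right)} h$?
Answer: $\frac{11}{43} \approx 0.25581$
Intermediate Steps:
$h = \frac{1}{43} \approx 0.023256$
$t{\left(x \right)} = -1 + 3 x^{2}$ ($t{\left(x \right)} = \left(x^{2} + 2 x x\right) - 1 = \left(x^{2} + 2 x^{2}\right) - 1 = 3 x^{2} - 1 = -1 + 3 x^{2}$)
$t{\left(O{\left(2 \right)} \right)} h = \left(-1 + 3 \cdot 2^{2}\right) \frac{1}{43} = \left(-1 + 3 \cdot 4\right) \frac{1}{43} = \left(-1 + 12\right) \frac{1}{43} = 11 \cdot \frac{1}{43} = \frac{11}{43}$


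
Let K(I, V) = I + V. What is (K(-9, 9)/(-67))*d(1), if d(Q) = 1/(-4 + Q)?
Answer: 0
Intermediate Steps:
(K(-9, 9)/(-67))*d(1) = ((-9 + 9)/(-67))/(-4 + 1) = (0*(-1/67))/(-3) = 0*(-1/3) = 0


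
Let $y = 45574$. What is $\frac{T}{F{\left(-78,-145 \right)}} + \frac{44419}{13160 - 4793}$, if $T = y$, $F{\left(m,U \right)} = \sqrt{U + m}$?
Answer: $\frac{44419}{8367} - \frac{45574 i \sqrt{223}}{223} \approx 5.3088 - 3051.9 i$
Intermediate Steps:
$T = 45574$
$\frac{T}{F{\left(-78,-145 \right)}} + \frac{44419}{13160 - 4793} = \frac{45574}{\sqrt{-145 - 78}} + \frac{44419}{13160 - 4793} = \frac{45574}{\sqrt{-223}} + \frac{44419}{13160 - 4793} = \frac{45574}{i \sqrt{223}} + \frac{44419}{8367} = 45574 \left(- \frac{i \sqrt{223}}{223}\right) + 44419 \cdot \frac{1}{8367} = - \frac{45574 i \sqrt{223}}{223} + \frac{44419}{8367} = \frac{44419}{8367} - \frac{45574 i \sqrt{223}}{223}$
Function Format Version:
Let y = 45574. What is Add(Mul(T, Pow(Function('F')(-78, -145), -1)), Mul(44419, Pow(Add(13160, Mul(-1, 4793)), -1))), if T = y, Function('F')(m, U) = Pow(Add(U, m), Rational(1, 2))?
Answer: Add(Rational(44419, 8367), Mul(Rational(-45574, 223), I, Pow(223, Rational(1, 2)))) ≈ Add(5.3088, Mul(-3051.9, I))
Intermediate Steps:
T = 45574
Add(Mul(T, Pow(Function('F')(-78, -145), -1)), Mul(44419, Pow(Add(13160, Mul(-1, 4793)), -1))) = Add(Mul(45574, Pow(Pow(Add(-145, -78), Rational(1, 2)), -1)), Mul(44419, Pow(Add(13160, Mul(-1, 4793)), -1))) = Add(Mul(45574, Pow(Pow(-223, Rational(1, 2)), -1)), Mul(44419, Pow(Add(13160, -4793), -1))) = Add(Mul(45574, Pow(Mul(I, Pow(223, Rational(1, 2))), -1)), Mul(44419, Pow(8367, -1))) = Add(Mul(45574, Mul(Rational(-1, 223), I, Pow(223, Rational(1, 2)))), Mul(44419, Rational(1, 8367))) = Add(Mul(Rational(-45574, 223), I, Pow(223, Rational(1, 2))), Rational(44419, 8367)) = Add(Rational(44419, 8367), Mul(Rational(-45574, 223), I, Pow(223, Rational(1, 2))))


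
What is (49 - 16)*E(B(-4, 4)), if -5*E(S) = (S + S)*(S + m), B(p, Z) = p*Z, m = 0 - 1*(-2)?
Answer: -14784/5 ≈ -2956.8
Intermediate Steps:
m = 2 (m = 0 + 2 = 2)
B(p, Z) = Z*p
E(S) = -2*S*(2 + S)/5 (E(S) = -(S + S)*(S + 2)/5 = -2*S*(2 + S)/5)
(49 - 16)*E(B(-4, 4)) = (49 - 16)*(-2*4*(-4)*(2 + 4*(-4))/5) = 33*(-2/5*(-16)*(2 - 16)) = 33*(-2/5*(-16)*(-14)) = 33*(-448/5) = -14784/5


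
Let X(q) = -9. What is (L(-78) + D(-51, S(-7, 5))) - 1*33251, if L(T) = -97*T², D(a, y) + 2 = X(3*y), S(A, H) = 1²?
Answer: -623410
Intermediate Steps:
S(A, H) = 1
D(a, y) = -11 (D(a, y) = -2 - 9 = -11)
(L(-78) + D(-51, S(-7, 5))) - 1*33251 = (-97*(-78)² - 11) - 1*33251 = (-97*6084 - 11) - 33251 = (-590148 - 11) - 33251 = -590159 - 33251 = -623410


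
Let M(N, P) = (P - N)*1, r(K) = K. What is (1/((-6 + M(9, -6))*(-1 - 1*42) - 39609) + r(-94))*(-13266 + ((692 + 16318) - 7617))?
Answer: 4697129215/12902 ≈ 3.6406e+5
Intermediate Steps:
M(N, P) = P - N
(1/((-6 + M(9, -6))*(-1 - 1*42) - 39609) + r(-94))*(-13266 + ((692 + 16318) - 7617)) = (1/((-6 + (-6 - 1*9))*(-1 - 1*42) - 39609) - 94)*(-13266 + ((692 + 16318) - 7617)) = (1/((-6 + (-6 - 9))*(-1 - 42) - 39609) - 94)*(-13266 + (17010 - 7617)) = (1/((-6 - 15)*(-43) - 39609) - 94)*(-13266 + 9393) = (1/(-21*(-43) - 39609) - 94)*(-3873) = (1/(903 - 39609) - 94)*(-3873) = (1/(-38706) - 94)*(-3873) = (-1/38706 - 94)*(-3873) = -3638365/38706*(-3873) = 4697129215/12902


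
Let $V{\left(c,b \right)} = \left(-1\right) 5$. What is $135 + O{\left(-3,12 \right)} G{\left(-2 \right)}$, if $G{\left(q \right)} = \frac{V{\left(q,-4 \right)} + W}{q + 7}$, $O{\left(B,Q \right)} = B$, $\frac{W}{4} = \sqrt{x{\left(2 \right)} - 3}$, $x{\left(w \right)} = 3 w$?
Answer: $138 - \frac{12 \sqrt{3}}{5} \approx 133.84$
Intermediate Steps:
$V{\left(c,b \right)} = -5$
$W = 4 \sqrt{3}$ ($W = 4 \sqrt{3 \cdot 2 - 3} = 4 \sqrt{6 - 3} = 4 \sqrt{3} \approx 6.9282$)
$G{\left(q \right)} = \frac{-5 + 4 \sqrt{3}}{7 + q}$ ($G{\left(q \right)} = \frac{-5 + 4 \sqrt{3}}{q + 7} = \frac{-5 + 4 \sqrt{3}}{7 + q}$)
$135 + O{\left(-3,12 \right)} G{\left(-2 \right)} = 135 - 3 \frac{-5 + 4 \sqrt{3}}{7 - 2} = 135 - 3 \frac{-5 + 4 \sqrt{3}}{5} = 135 - 3 \left(-1 + \frac{4 \sqrt{3}}{5}\right) = 135 + \left(3 - \frac{12 \sqrt{3}}{5}\right) = 138 - \frac{12 \sqrt{3}}{5}$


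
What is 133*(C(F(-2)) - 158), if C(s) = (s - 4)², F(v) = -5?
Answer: -10241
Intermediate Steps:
C(s) = (-4 + s)²
133*(C(F(-2)) - 158) = 133*((-4 - 5)² - 158) = 133*((-9)² - 158) = 133*(81 - 158) = 133*(-77) = -10241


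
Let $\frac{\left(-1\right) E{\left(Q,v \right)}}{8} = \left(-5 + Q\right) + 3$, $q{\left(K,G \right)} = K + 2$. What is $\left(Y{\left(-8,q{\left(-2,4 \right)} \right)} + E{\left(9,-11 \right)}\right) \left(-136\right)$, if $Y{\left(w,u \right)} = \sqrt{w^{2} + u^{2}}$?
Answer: $6528$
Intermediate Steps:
$q{\left(K,G \right)} = 2 + K$
$E{\left(Q,v \right)} = 16 - 8 Q$ ($E{\left(Q,v \right)} = - 8 \left(\left(-5 + Q\right) + 3\right) = - 8 \left(-2 + Q\right) = 16 - 8 Q$)
$Y{\left(w,u \right)} = \sqrt{u^{2} + w^{2}}$
$\left(Y{\left(-8,q{\left(-2,4 \right)} \right)} + E{\left(9,-11 \right)}\right) \left(-136\right) = \left(\sqrt{\left(2 - 2\right)^{2} + \left(-8\right)^{2}} + \left(16 - 72\right)\right) \left(-136\right) = \left(\sqrt{0^{2} + 64} + \left(16 - 72\right)\right) \left(-136\right) = \left(\sqrt{0 + 64} - 56\right) \left(-136\right) = \left(\sqrt{64} - 56\right) \left(-136\right) = \left(8 - 56\right) \left(-136\right) = \left(-48\right) \left(-136\right) = 6528$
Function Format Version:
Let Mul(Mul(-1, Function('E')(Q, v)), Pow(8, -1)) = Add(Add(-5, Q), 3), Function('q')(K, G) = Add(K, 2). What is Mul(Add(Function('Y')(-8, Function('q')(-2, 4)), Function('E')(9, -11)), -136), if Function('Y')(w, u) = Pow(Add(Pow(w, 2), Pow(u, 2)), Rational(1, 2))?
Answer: 6528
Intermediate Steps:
Function('q')(K, G) = Add(2, K)
Function('E')(Q, v) = Add(16, Mul(-8, Q)) (Function('E')(Q, v) = Mul(-8, Add(Add(-5, Q), 3)) = Mul(-8, Add(-2, Q)) = Add(16, Mul(-8, Q)))
Function('Y')(w, u) = Pow(Add(Pow(u, 2), Pow(w, 2)), Rational(1, 2))
Mul(Add(Function('Y')(-8, Function('q')(-2, 4)), Function('E')(9, -11)), -136) = Mul(Add(Pow(Add(Pow(Add(2, -2), 2), Pow(-8, 2)), Rational(1, 2)), Add(16, Mul(-8, 9))), -136) = Mul(Add(Pow(Add(Pow(0, 2), 64), Rational(1, 2)), Add(16, -72)), -136) = Mul(Add(Pow(Add(0, 64), Rational(1, 2)), -56), -136) = Mul(Add(Pow(64, Rational(1, 2)), -56), -136) = Mul(Add(8, -56), -136) = Mul(-48, -136) = 6528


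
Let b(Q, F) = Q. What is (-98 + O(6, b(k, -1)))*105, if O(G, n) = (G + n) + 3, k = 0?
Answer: -9345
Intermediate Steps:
O(G, n) = 3 + G + n
(-98 + O(6, b(k, -1)))*105 = (-98 + (3 + 6 + 0))*105 = (-98 + 9)*105 = -89*105 = -9345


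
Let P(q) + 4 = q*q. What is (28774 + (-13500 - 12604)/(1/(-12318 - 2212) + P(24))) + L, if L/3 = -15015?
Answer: -135610159209/8311159 ≈ -16317.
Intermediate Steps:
L = -45045 (L = 3*(-15015) = -45045)
P(q) = -4 + q² (P(q) = -4 + q*q = -4 + q²)
(28774 + (-13500 - 12604)/(1/(-12318 - 2212) + P(24))) + L = (28774 + (-13500 - 12604)/(1/(-12318 - 2212) + (-4 + 24²))) - 45045 = (28774 - 26104/(1/(-14530) + (-4 + 576))) - 45045 = (28774 - 26104/(-1/14530 + 572)) - 45045 = (28774 - 26104/8311159/14530) - 45045 = (28774 - 26104*14530/8311159) - 45045 = (28774 - 379291120/8311159) - 45045 = 238765997946/8311159 - 45045 = -135610159209/8311159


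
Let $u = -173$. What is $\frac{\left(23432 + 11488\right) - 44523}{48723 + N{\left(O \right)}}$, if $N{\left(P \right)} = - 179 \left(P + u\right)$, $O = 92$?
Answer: $- \frac{3201}{21074} \approx -0.15189$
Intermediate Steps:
$N{\left(P \right)} = 30967 - 179 P$ ($N{\left(P \right)} = - 179 \left(P - 173\right) = - 179 \left(-173 + P\right) = 30967 - 179 P$)
$\frac{\left(23432 + 11488\right) - 44523}{48723 + N{\left(O \right)}} = \frac{\left(23432 + 11488\right) - 44523}{48723 + \left(30967 - 16468\right)} = \frac{34920 - 44523}{48723 + \left(30967 - 16468\right)} = - \frac{9603}{48723 + 14499} = - \frac{9603}{63222} = \left(-9603\right) \frac{1}{63222} = - \frac{3201}{21074}$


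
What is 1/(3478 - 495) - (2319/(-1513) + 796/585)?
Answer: 455097566/2640268215 ≈ 0.17237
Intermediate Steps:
1/(3478 - 495) - (2319/(-1513) + 796/585) = 1/2983 - (2319*(-1/1513) + 796*(1/585)) = 1/2983 - (-2319/1513 + 796/585) = 1/2983 - 1*(-152267/885105) = 1/2983 + 152267/885105 = 455097566/2640268215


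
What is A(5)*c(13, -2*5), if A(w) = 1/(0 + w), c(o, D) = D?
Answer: -2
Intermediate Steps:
A(w) = 1/w
A(5)*c(13, -2*5) = (-2*5)/5 = (⅕)*(-10) = -2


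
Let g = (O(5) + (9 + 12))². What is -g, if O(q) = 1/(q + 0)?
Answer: -11236/25 ≈ -449.44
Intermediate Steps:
O(q) = 1/q
g = 11236/25 (g = (1/5 + (9 + 12))² = (⅕ + 21)² = (106/5)² = 11236/25 ≈ 449.44)
-g = -1*11236/25 = -11236/25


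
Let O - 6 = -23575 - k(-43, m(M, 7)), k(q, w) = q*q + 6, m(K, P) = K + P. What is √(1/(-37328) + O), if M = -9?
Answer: I*√2214080161309/9332 ≈ 159.45*I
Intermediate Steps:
k(q, w) = 6 + q² (k(q, w) = q² + 6 = 6 + q²)
O = -25424 (O = 6 + (-23575 - (6 + (-43)²)) = 6 + (-23575 - (6 + 1849)) = 6 + (-23575 - 1*1855) = 6 + (-23575 - 1855) = 6 - 25430 = -25424)
√(1/(-37328) + O) = √(1/(-37328) - 25424) = √(-1/37328 - 25424) = √(-949027073/37328) = I*√2214080161309/9332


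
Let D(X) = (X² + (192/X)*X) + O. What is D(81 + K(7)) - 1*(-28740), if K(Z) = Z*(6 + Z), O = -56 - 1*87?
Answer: 58373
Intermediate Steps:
O = -143 (O = -56 - 87 = -143)
D(X) = 49 + X² (D(X) = (X² + (192/X)*X) - 143 = (X² + 192) - 143 = (192 + X²) - 143 = 49 + X²)
D(81 + K(7)) - 1*(-28740) = (49 + (81 + 7*(6 + 7))²) - 1*(-28740) = (49 + (81 + 7*13)²) + 28740 = (49 + (81 + 91)²) + 28740 = (49 + 172²) + 28740 = (49 + 29584) + 28740 = 29633 + 28740 = 58373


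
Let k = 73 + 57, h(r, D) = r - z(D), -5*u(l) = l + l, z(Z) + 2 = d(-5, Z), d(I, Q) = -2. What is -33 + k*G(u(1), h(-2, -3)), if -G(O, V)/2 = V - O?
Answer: -657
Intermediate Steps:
z(Z) = -4 (z(Z) = -2 - 2 = -4)
u(l) = -2*l/5 (u(l) = -(l + l)/5 = -2*l/5)
h(r, D) = 4 + r (h(r, D) = r - 1*(-4) = r + 4 = 4 + r)
G(O, V) = -2*V + 2*O (G(O, V) = -2*(V - O) = -2*V + 2*O)
k = 130
-33 + k*G(u(1), h(-2, -3)) = -33 + 130*(-2*(4 - 2) + 2*(-⅖*1)) = -33 + 130*(-2*2 + 2*(-⅖)) = -33 + 130*(-4 - ⅘) = -33 + 130*(-24/5) = -33 - 624 = -657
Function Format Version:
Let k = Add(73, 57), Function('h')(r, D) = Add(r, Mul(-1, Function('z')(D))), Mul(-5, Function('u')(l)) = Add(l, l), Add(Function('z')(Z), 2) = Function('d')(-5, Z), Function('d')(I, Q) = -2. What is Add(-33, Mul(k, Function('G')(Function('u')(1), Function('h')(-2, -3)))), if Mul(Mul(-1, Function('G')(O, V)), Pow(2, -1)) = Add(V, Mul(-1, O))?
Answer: -657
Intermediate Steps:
Function('z')(Z) = -4 (Function('z')(Z) = Add(-2, -2) = -4)
Function('u')(l) = Mul(Rational(-2, 5), l) (Function('u')(l) = Mul(Rational(-1, 5), Add(l, l)) = Mul(Rational(-1, 5), Mul(2, l)) = Mul(Rational(-2, 5), l))
Function('h')(r, D) = Add(4, r) (Function('h')(r, D) = Add(r, Mul(-1, -4)) = Add(r, 4) = Add(4, r))
Function('G')(O, V) = Add(Mul(-2, V), Mul(2, O)) (Function('G')(O, V) = Mul(-2, Add(V, Mul(-1, O))) = Add(Mul(-2, V), Mul(2, O)))
k = 130
Add(-33, Mul(k, Function('G')(Function('u')(1), Function('h')(-2, -3)))) = Add(-33, Mul(130, Add(Mul(-2, Add(4, -2)), Mul(2, Mul(Rational(-2, 5), 1))))) = Add(-33, Mul(130, Add(Mul(-2, 2), Mul(2, Rational(-2, 5))))) = Add(-33, Mul(130, Add(-4, Rational(-4, 5)))) = Add(-33, Mul(130, Rational(-24, 5))) = Add(-33, -624) = -657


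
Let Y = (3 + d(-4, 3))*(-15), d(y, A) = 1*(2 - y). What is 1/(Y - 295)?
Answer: -1/430 ≈ -0.0023256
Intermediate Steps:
d(y, A) = 2 - y
Y = -135 (Y = (3 + (2 - 1*(-4)))*(-15) = (3 + (2 + 4))*(-15) = (3 + 6)*(-15) = 9*(-15) = -135)
1/(Y - 295) = 1/(-135 - 295) = 1/(-430) = -1/430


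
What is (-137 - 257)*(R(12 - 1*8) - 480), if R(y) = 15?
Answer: 183210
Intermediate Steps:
(-137 - 257)*(R(12 - 1*8) - 480) = (-137 - 257)*(15 - 480) = -394*(-465) = 183210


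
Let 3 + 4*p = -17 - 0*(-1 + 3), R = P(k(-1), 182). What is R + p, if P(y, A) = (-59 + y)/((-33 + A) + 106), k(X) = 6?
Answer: -1328/255 ≈ -5.2078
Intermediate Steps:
P(y, A) = (-59 + y)/(73 + A)
R = -53/255 (R = (-59 + 6)/(73 + 182) = -53/255 ≈ -0.20784)
p = -5 (p = -¾ + (-17 - 0*(-1 + 3))/4 = -¾ + (-17 - 0*2)/4 = -¾ + (-17 - 25*0)/4 = -¾ + (-17 + 0)/4 = -¾ + (¼)*(-17) = -¾ - 17/4 = -5)
R + p = -53/255 - 5 = -1328/255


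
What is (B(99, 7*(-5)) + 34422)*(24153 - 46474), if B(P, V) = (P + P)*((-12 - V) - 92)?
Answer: -463383960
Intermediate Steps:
B(P, V) = 2*P*(-104 - V) (B(P, V) = (2*P)*(-104 - V) = 2*P*(-104 - V))
(B(99, 7*(-5)) + 34422)*(24153 - 46474) = (-2*99*(104 + 7*(-5)) + 34422)*(24153 - 46474) = (-2*99*(104 - 35) + 34422)*(-22321) = (-2*99*69 + 34422)*(-22321) = (-13662 + 34422)*(-22321) = 20760*(-22321) = -463383960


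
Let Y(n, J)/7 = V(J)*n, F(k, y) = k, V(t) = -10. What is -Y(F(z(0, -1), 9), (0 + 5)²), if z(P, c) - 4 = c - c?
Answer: 280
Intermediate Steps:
z(P, c) = 4 (z(P, c) = 4 + (c - c) = 4 + 0 = 4)
Y(n, J) = -70*n (Y(n, J) = 7*(-10*n) = -70*n)
-Y(F(z(0, -1), 9), (0 + 5)²) = -(-70)*4 = -1*(-280) = 280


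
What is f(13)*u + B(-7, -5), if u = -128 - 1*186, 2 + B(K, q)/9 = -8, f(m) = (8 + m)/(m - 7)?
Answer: -1189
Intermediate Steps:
f(m) = (8 + m)/(-7 + m)
B(K, q) = -90 (B(K, q) = -18 + 9*(-8) = -18 - 72 = -90)
u = -314 (u = -128 - 186 = -314)
f(13)*u + B(-7, -5) = ((8 + 13)/(-7 + 13))*(-314) - 90 = (21/6)*(-314) - 90 = ((⅙)*21)*(-314) - 90 = (7/2)*(-314) - 90 = -1099 - 90 = -1189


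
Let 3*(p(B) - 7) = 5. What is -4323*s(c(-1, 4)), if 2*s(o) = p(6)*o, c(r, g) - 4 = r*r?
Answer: -93665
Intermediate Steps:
c(r, g) = 4 + r**2 (c(r, g) = 4 + r*r = 4 + r**2)
p(B) = 26/3 (p(B) = 7 + (1/3)*5 = 7 + 5/3 = 26/3)
s(o) = 13*o/3 (s(o) = (26*o/3)/2 = 13*o/3)
-4323*s(c(-1, 4)) = -18733*(4 + (-1)**2) = -18733*(4 + 1) = -18733*5 = -4323*65/3 = -93665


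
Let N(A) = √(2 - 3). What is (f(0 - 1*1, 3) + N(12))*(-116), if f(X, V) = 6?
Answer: -696 - 116*I ≈ -696.0 - 116.0*I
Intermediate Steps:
N(A) = I (N(A) = √(-1) = I)
(f(0 - 1*1, 3) + N(12))*(-116) = (6 + I)*(-116) = -696 - 116*I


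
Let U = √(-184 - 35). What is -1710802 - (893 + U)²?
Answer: -2508032 - 1786*I*√219 ≈ -2.508e+6 - 26430.0*I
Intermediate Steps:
U = I*√219 (U = √(-219) = I*√219 ≈ 14.799*I)
-1710802 - (893 + U)² = -1710802 - (893 + I*√219)²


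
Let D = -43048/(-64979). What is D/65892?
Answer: 10762/1070399067 ≈ 1.0054e-5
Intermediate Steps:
D = 43048/64979 (D = -43048*(-1/64979) = 43048/64979 ≈ 0.66249)
D/65892 = (43048/64979)/65892 = (43048/64979)*(1/65892) = 10762/1070399067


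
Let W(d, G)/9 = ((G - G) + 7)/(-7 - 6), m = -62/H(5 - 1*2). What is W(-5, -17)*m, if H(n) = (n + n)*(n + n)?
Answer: 217/26 ≈ 8.3462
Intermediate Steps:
H(n) = 4*n² (H(n) = (2*n)*(2*n) = 4*n²)
m = -31/18 (m = -62*1/(4*(5 - 1*2)²) = -62*1/(4*(5 - 2)²) = -62/(4*3²) = -62/(4*9) = -62/36 = -62*1/36 = -31/18 ≈ -1.7222)
W(d, G) = -63/13 (W(d, G) = 9*(((G - G) + 7)/(-7 - 6)) = 9*((0 + 7)/(-13)) = 9*(7*(-1/13)) = 9*(-7/13) = -63/13)
W(-5, -17)*m = -63/13*(-31/18) = 217/26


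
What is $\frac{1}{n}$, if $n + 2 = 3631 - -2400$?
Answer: $\frac{1}{6029} \approx 0.00016587$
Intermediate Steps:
$n = 6029$ ($n = -2 + \left(3631 - -2400\right) = -2 + \left(3631 + 2400\right) = -2 + 6031 = 6029$)
$\frac{1}{n} = \frac{1}{6029}$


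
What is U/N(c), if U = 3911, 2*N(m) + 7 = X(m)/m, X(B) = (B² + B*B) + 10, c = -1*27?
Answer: -211194/1657 ≈ -127.46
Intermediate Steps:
c = -27
X(B) = 10 + 2*B² (X(B) = (B² + B²) + 10 = 2*B² + 10 = 10 + 2*B²)
N(m) = -7/2 + (10 + 2*m²)/(2*m) (N(m) = -7/2 + ((10 + 2*m²)/m)/2 = -7/2 + (10 + 2*m²)/(2*m))
U/N(c) = 3911/(-7/2 - 27 + 5/(-27)) = 3911/(-7/2 - 27 + 5*(-1/27)) = 3911/(-7/2 - 27 - 5/27) = 3911/(-1657/54) = 3911*(-54/1657) = -211194/1657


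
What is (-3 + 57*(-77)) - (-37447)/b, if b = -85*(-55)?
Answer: -20495153/4675 ≈ -4384.0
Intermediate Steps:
b = 4675
(-3 + 57*(-77)) - (-37447)/b = (-3 + 57*(-77)) - (-37447)/4675 = (-3 - 4389) - (-37447)/4675 = -4392 - 1*(-37447/4675) = -4392 + 37447/4675 = -20495153/4675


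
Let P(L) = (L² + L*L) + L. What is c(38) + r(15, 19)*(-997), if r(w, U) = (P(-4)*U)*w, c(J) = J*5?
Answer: -7955870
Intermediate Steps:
P(L) = L + 2*L² (P(L) = (L² + L²) + L = 2*L² + L = L + 2*L²)
c(J) = 5*J
r(w, U) = 28*U*w (r(w, U) = ((-4*(1 + 2*(-4)))*U)*w = ((-4*(1 - 8))*U)*w = ((-4*(-7))*U)*w = (28*U)*w = 28*U*w)
c(38) + r(15, 19)*(-997) = 5*38 + (28*19*15)*(-997) = 190 + 7980*(-997) = 190 - 7956060 = -7955870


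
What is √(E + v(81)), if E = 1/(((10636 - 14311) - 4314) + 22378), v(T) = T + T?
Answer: √33541032391/14389 ≈ 12.728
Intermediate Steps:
v(T) = 2*T
E = 1/14389 (E = 1/((-3675 - 4314) + 22378) = 1/(-7989 + 22378) = 1/14389 ≈ 6.9498e-5)
√(E + v(81)) = √(1/14389 + 2*81) = √(1/14389 + 162) = √(2331019/14389) = √33541032391/14389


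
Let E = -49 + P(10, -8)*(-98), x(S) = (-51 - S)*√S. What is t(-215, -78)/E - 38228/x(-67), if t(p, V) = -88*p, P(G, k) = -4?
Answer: 18920/343 + 9557*I*√67/268 ≈ 55.16 + 291.89*I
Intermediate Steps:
x(S) = √S*(-51 - S)
E = 343 (E = -49 - 4*(-98) = -49 + 392 = 343)
t(-215, -78)/E - 38228/x(-67) = -88*(-215)/343 - 38228*(-I*√67/(67*(-51 - 1*(-67)))) = 18920*(1/343) - 38228*(-I*√67/(67*(-51 + 67))) = 18920/343 - 38228*(-I*√67/1072) = 18920/343 - (-9557)*I*√67/268 = 18920/343 + 9557*I*√67/268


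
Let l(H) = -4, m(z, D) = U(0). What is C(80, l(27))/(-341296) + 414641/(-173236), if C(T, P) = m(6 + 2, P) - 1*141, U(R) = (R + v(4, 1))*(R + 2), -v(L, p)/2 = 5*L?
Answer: -35369257395/14781188464 ≈ -2.3929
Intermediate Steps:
v(L, p) = -10*L
U(R) = (-40 + R)*(2 + R) (U(R) = (R - 10*4)*(R + 2) = (R - 40)*(2 + R) = (-40 + R)*(2 + R))
m(z, D) = -80 (m(z, D) = -80 + 0² - 38*0 = -80 + 0 + 0 = -80)
C(T, P) = -221 (C(T, P) = -80 - 1*141 = -80 - 141 = -221)
C(80, l(27))/(-341296) + 414641/(-173236) = -221/(-341296) + 414641/(-173236) = -221*(-1/341296) + 414641*(-1/173236) = 221/341296 - 414641/173236 = -35369257395/14781188464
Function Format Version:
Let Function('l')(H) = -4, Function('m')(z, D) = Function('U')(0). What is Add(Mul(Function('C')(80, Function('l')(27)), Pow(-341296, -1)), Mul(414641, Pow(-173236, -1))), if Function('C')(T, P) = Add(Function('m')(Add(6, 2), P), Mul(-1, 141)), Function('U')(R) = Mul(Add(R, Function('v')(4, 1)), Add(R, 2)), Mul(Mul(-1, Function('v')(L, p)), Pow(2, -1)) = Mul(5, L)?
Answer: Rational(-35369257395, 14781188464) ≈ -2.3929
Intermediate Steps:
Function('v')(L, p) = Mul(-10, L) (Function('v')(L, p) = Mul(-2, Mul(5, L)) = Mul(-10, L))
Function('U')(R) = Mul(Add(-40, R), Add(2, R)) (Function('U')(R) = Mul(Add(R, Mul(-10, 4)), Add(R, 2)) = Mul(Add(R, -40), Add(2, R)) = Mul(Add(-40, R), Add(2, R)))
Function('m')(z, D) = -80 (Function('m')(z, D) = Add(-80, Pow(0, 2), Mul(-38, 0)) = Add(-80, 0, 0) = -80)
Function('C')(T, P) = -221 (Function('C')(T, P) = Add(-80, Mul(-1, 141)) = Add(-80, -141) = -221)
Add(Mul(Function('C')(80, Function('l')(27)), Pow(-341296, -1)), Mul(414641, Pow(-173236, -1))) = Add(Mul(-221, Pow(-341296, -1)), Mul(414641, Pow(-173236, -1))) = Add(Mul(-221, Rational(-1, 341296)), Mul(414641, Rational(-1, 173236))) = Add(Rational(221, 341296), Rational(-414641, 173236)) = Rational(-35369257395, 14781188464)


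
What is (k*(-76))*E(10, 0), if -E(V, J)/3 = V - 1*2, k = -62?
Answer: -113088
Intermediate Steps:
E(V, J) = 6 - 3*V (E(V, J) = -3*(V - 1*2) = -3*(V - 2) = -3*(-2 + V) = 6 - 3*V)
(k*(-76))*E(10, 0) = (-62*(-76))*(6 - 3*10) = 4712*(6 - 30) = 4712*(-24) = -113088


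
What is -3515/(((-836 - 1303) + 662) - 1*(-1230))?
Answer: 185/13 ≈ 14.231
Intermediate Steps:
-3515/(((-836 - 1303) + 662) - 1*(-1230)) = -3515/((-2139 + 662) + 1230) = -3515/(-1477 + 1230) = -3515/(-247) = -3515*(-1/247) = 185/13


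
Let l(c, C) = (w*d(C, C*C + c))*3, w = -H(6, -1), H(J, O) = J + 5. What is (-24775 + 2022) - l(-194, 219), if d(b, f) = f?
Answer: 1553558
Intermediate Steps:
H(J, O) = 5 + J
w = -11 (w = -(5 + 6) = -1*11 = -11)
l(c, C) = -33*c - 33*C**2 (l(c, C) = -11*(C*C + c)*3 = -11*(C**2 + c)*3 = -11*(c + C**2)*3 = (-11*c - 11*C**2)*3 = -33*c - 33*C**2)
(-24775 + 2022) - l(-194, 219) = (-24775 + 2022) - (-33*(-194) - 33*219**2) = -22753 - (6402 - 33*47961) = -22753 - (6402 - 1582713) = -22753 - 1*(-1576311) = -22753 + 1576311 = 1553558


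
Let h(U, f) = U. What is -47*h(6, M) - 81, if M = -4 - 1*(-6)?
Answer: -363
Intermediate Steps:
M = 2 (M = -4 + 6 = 2)
-47*h(6, M) - 81 = -47*6 - 81 = -282 - 81 = -363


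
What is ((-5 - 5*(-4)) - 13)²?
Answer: 4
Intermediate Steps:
((-5 - 5*(-4)) - 13)² = ((-5 + 20) - 13)² = (15 - 13)² = 2² = 4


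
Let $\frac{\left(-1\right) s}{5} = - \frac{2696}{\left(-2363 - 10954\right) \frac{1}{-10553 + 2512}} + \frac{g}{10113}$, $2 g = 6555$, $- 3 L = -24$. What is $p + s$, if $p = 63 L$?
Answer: $\frac{775888700191}{89783214} \approx 8641.8$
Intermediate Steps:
$L = 8$ ($L = \left(- \frac{1}{3}\right) \left(-24\right) = 8$)
$g = \frac{6555}{2}$ ($g = \frac{1}{2} \cdot 6555 = \frac{6555}{2} \approx 3277.5$)
$p = 504$ ($p = 63 \cdot 8 = 504$)
$s = \frac{730637960335}{89783214}$ ($s = - 5 \left(- \frac{2696}{\left(-2363 - 10954\right) \frac{1}{-10553 + 2512}} + \frac{6555}{2 \cdot 10113}\right) = - 5 \left(- \frac{2696}{\left(-13317\right) \frac{1}{-8041}} + \frac{6555}{2} \cdot \frac{1}{10113}\right) = - 5 \left(- \frac{2696}{\left(-13317\right) \left(- \frac{1}{8041}\right)} + \frac{2185}{6742}\right) = - 5 \left(- \frac{2696}{\frac{13317}{8041}} + \frac{2185}{6742}\right) = - 5 \left(\left(-2696\right) \frac{8041}{13317} + \frac{2185}{6742}\right) = - 5 \left(- \frac{21678536}{13317} + \frac{2185}{6742}\right) = \left(-5\right) \left(- \frac{146127592067}{89783214}\right) = \frac{730637960335}{89783214} \approx 8137.8$)
$p + s = 504 + \frac{730637960335}{89783214} = \frac{775888700191}{89783214}$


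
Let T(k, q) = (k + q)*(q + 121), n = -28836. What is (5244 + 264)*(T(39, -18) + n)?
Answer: -146914884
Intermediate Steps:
T(k, q) = (121 + q)*(k + q) (T(k, q) = (k + q)*(121 + q) = (121 + q)*(k + q))
(5244 + 264)*(T(39, -18) + n) = (5244 + 264)*(((-18)² + 121*39 + 121*(-18) + 39*(-18)) - 28836) = 5508*((324 + 4719 - 2178 - 702) - 28836) = 5508*(2163 - 28836) = 5508*(-26673) = -146914884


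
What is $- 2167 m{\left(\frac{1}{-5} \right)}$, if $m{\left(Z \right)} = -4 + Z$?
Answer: $\frac{45507}{5} \approx 9101.4$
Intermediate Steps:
$- 2167 m{\left(\frac{1}{-5} \right)} = - 2167 \left(-4 + \frac{1}{-5}\right) = - 2167 \left(-4 - \frac{1}{5}\right) = \left(-2167\right) \left(- \frac{21}{5}\right) = \frac{45507}{5}$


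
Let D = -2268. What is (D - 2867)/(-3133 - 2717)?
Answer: 79/90 ≈ 0.87778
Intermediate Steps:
(D - 2867)/(-3133 - 2717) = (-2268 - 2867)/(-3133 - 2717) = -5135/(-5850) = -5135*(-1/5850) = 79/90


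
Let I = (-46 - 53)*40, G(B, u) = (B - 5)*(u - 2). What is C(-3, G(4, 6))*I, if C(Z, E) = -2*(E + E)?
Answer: -63360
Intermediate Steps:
G(B, u) = (-5 + B)*(-2 + u)
C(Z, E) = -4*E
I = -3960 (I = -99*40 = -3960)
C(-3, G(4, 6))*I = -4*(10 - 5*6 - 2*4 + 4*6)*(-3960) = -4*(10 - 30 - 8 + 24)*(-3960) = -4*(-4)*(-3960) = 16*(-3960) = -63360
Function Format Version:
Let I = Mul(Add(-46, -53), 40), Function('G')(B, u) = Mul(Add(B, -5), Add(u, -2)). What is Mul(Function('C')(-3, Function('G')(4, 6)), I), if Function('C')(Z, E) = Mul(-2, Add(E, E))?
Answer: -63360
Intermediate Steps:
Function('G')(B, u) = Mul(Add(-5, B), Add(-2, u))
Function('C')(Z, E) = Mul(-4, E) (Function('C')(Z, E) = Mul(-2, Mul(2, E)) = Mul(-4, E))
I = -3960 (I = Mul(-99, 40) = -3960)
Mul(Function('C')(-3, Function('G')(4, 6)), I) = Mul(Mul(-4, Add(10, Mul(-5, 6), Mul(-2, 4), Mul(4, 6))), -3960) = Mul(Mul(-4, Add(10, -30, -8, 24)), -3960) = Mul(Mul(-4, -4), -3960) = Mul(16, -3960) = -63360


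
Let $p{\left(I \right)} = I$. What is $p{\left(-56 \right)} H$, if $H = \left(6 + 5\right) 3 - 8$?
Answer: $-1400$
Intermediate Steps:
$H = 25$ ($H = 11 \cdot 3 - 8 = 33 - 8 = 25$)
$p{\left(-56 \right)} H = \left(-56\right) 25 = -1400$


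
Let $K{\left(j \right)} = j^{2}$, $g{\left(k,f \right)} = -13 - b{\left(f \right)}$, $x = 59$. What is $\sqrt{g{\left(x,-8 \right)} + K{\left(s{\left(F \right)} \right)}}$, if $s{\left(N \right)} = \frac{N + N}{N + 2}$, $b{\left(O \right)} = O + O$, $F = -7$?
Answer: $\frac{\sqrt{271}}{5} \approx 3.2924$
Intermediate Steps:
$b{\left(O \right)} = 2 O$
$s{\left(N \right)} = \frac{2 N}{2 + N}$
$g{\left(k,f \right)} = -13 - 2 f$
$\sqrt{g{\left(x,-8 \right)} + K{\left(s{\left(F \right)} \right)}} = \sqrt{\left(-13 - -16\right) + \left(2 \left(-7\right) \frac{1}{2 - 7}\right)^{2}} = \sqrt{\left(-13 + 16\right) + \left(2 \left(-7\right) \frac{1}{-5}\right)^{2}} = \sqrt{3 + \left(2 \left(-7\right) \left(- \frac{1}{5}\right)\right)^{2}} = \sqrt{3 + \left(\frac{14}{5}\right)^{2}} = \sqrt{3 + \frac{196}{25}} = \sqrt{\frac{271}{25}} = \frac{\sqrt{271}}{5}$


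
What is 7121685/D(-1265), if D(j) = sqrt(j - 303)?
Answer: -7121685*I*sqrt(2)/56 ≈ -1.7985e+5*I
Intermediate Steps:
D(j) = sqrt(-303 + j)
7121685/D(-1265) = 7121685/(sqrt(-303 - 1265)) = 7121685/(sqrt(-1568)) = 7121685/((28*I*sqrt(2))) = 7121685*(-I*sqrt(2)/56) = -7121685*I*sqrt(2)/56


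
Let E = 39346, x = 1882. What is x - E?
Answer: -37464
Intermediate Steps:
x - E = 1882 - 1*39346 = 1882 - 39346 = -37464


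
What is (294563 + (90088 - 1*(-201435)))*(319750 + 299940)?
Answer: 363191633340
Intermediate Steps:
(294563 + (90088 - 1*(-201435)))*(319750 + 299940) = (294563 + (90088 + 201435))*619690 = (294563 + 291523)*619690 = 586086*619690 = 363191633340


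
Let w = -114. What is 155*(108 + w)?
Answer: -930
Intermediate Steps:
155*(108 + w) = 155*(108 - 114) = 155*(-6) = -930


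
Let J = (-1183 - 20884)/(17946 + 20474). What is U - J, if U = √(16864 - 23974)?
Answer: 22067/38420 + 3*I*√790 ≈ 0.57436 + 84.321*I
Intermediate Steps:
J = -22067/38420 ≈ -0.57436
U = 3*I*√790 (U = √(-7110) = 3*I*√790 ≈ 84.321*I)
U - J = 3*I*√790 - 1*(-22067/38420) = 3*I*√790 + 22067/38420 = 22067/38420 + 3*I*√790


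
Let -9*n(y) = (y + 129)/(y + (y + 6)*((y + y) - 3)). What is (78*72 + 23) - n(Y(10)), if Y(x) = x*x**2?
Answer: 102008597611/18089838 ≈ 5639.0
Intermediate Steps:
Y(x) = x**3
n(y) = -(129 + y)/(9*(y + (-3 + 2*y)*(6 + y))) (n(y) = -(y + 129)/(9*(y + (y + 6)*((y + y) - 3))) = -(129 + y)/(9*(y + (6 + y)*(2*y - 3))) = -(129 + y)/(9*(y + (6 + y)*(-3 + 2*y))) = -(129 + y)/(9*(y + (-3 + 2*y)*(6 + y))))
(78*72 + 23) - n(Y(10)) = (78*72 + 23) - (-129 - 1*10**3)/(18*(-9 + (10**3)**2 + 5*10**3)) = (5616 + 23) - (-129 - 1*1000)/(18*(-9 + 1000**2 + 5*1000)) = 5639 - (-129 - 1000)/(18*(-9 + 1000000 + 5000)) = 5639 - (-1129)/(18*1004991) = 5639 - 1*(-1129/18089838) = 5639 + 1129/18089838 = 102008597611/18089838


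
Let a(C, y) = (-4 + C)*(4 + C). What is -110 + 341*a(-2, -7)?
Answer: -4202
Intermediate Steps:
-110 + 341*a(-2, -7) = -110 + 341*(-16 + (-2)²) = -110 + 341*(-16 + 4) = -110 + 341*(-12) = -110 - 4092 = -4202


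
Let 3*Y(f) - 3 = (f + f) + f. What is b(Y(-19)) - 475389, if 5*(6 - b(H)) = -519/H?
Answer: -14261663/30 ≈ -4.7539e+5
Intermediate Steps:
Y(f) = 1 + f (Y(f) = 1 + ((f + f) + f)/3 = 1 + (2*f + f)/3 = 1 + (3*f)/3 = 1 + f)
b(H) = 6 + 519/(5*H) (b(H) = 6 - (-519)/(5*H) = 6 + 519/(5*H))
b(Y(-19)) - 475389 = (6 + 519/(5*(1 - 19))) - 475389 = (6 + (519/5)/(-18)) - 475389 = (6 + (519/5)*(-1/18)) - 475389 = (6 - 173/30) - 475389 = 7/30 - 475389 = -14261663/30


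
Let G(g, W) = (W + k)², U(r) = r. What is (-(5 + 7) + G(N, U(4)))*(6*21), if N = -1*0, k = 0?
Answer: 504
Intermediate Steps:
N = 0
G(g, W) = W² (G(g, W) = (W + 0)² = W²)
(-(5 + 7) + G(N, U(4)))*(6*21) = (-(5 + 7) + 4²)*(6*21) = (-1*12 + 16)*126 = (-12 + 16)*126 = 4*126 = 504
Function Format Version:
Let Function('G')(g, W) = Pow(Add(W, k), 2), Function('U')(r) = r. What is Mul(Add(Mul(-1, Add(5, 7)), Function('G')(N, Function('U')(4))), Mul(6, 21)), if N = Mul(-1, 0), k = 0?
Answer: 504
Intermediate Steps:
N = 0
Function('G')(g, W) = Pow(W, 2) (Function('G')(g, W) = Pow(Add(W, 0), 2) = Pow(W, 2))
Mul(Add(Mul(-1, Add(5, 7)), Function('G')(N, Function('U')(4))), Mul(6, 21)) = Mul(Add(Mul(-1, Add(5, 7)), Pow(4, 2)), Mul(6, 21)) = Mul(Add(Mul(-1, 12), 16), 126) = Mul(Add(-12, 16), 126) = Mul(4, 126) = 504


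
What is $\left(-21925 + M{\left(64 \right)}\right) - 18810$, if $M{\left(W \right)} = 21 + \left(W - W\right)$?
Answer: $-40714$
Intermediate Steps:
$M{\left(W \right)} = 21$ ($M{\left(W \right)} = 21 + 0 = 21$)
$\left(-21925 + M{\left(64 \right)}\right) - 18810 = \left(-21925 + 21\right) - 18810 = -21904 - 18810 = -40714$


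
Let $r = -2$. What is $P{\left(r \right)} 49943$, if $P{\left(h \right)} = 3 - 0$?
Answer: $149829$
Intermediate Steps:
$P{\left(h \right)} = 3$ ($P{\left(h \right)} = 3 + 0 = 3$)
$P{\left(r \right)} 49943 = 3 \cdot 49943 = 149829$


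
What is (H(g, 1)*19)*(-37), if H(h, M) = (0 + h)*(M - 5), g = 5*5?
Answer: 70300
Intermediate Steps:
g = 25
H(h, M) = h*(-5 + M)
(H(g, 1)*19)*(-37) = ((25*(-5 + 1))*19)*(-37) = ((25*(-4))*19)*(-37) = -100*19*(-37) = -1900*(-37) = 70300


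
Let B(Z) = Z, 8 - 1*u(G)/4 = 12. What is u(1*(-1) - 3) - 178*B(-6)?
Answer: 1052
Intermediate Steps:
u(G) = -16 (u(G) = 32 - 4*12 = 32 - 48 = -16)
u(1*(-1) - 3) - 178*B(-6) = -16 - 178*(-6) = -16 + 1068 = 1052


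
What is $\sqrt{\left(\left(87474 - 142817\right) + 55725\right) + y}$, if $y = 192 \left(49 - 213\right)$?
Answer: $i \sqrt{31106} \approx 176.37 i$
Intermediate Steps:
$y = -31488$ ($y = 192 \left(-164\right) = -31488$)
$\sqrt{\left(\left(87474 - 142817\right) + 55725\right) + y} = \sqrt{\left(\left(87474 - 142817\right) + 55725\right) - 31488} = \sqrt{\left(-55343 + 55725\right) - 31488} = \sqrt{382 - 31488} = \sqrt{-31106} = i \sqrt{31106}$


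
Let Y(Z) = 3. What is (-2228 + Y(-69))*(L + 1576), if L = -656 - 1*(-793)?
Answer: -3811425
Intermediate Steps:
L = 137 (L = -656 + 793 = 137)
(-2228 + Y(-69))*(L + 1576) = (-2228 + 3)*(137 + 1576) = -2225*1713 = -3811425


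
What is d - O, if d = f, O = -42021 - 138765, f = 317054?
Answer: 497840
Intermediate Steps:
O = -180786
d = 317054
d - O = 317054 - 1*(-180786) = 317054 + 180786 = 497840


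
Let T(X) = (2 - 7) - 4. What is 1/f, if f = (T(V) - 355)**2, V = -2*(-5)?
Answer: 1/132496 ≈ 7.5474e-6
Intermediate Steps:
V = 10
T(X) = -9 (T(X) = -5 - 4 = -9)
f = 132496 (f = (-9 - 355)**2 = (-364)**2 = 132496)
1/f = 1/132496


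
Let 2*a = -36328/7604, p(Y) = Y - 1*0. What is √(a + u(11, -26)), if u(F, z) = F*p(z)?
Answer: I*√1042179527/1901 ≈ 16.982*I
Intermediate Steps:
p(Y) = Y (p(Y) = Y + 0 = Y)
u(F, z) = F*z
a = -4541/1901 (a = (-36328/7604)/2 = (-36328*1/7604)/2 = (½)*(-9082/1901) = -4541/1901 ≈ -2.3887)
√(a + u(11, -26)) = √(-4541/1901 + 11*(-26)) = √(-4541/1901 - 286) = √(-548227/1901) = I*√1042179527/1901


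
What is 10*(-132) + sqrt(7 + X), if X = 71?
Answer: -1320 + sqrt(78) ≈ -1311.2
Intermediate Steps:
10*(-132) + sqrt(7 + X) = 10*(-132) + sqrt(7 + 71) = -1320 + sqrt(78)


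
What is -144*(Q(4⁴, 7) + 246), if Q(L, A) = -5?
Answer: -34704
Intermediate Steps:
-144*(Q(4⁴, 7) + 246) = -144*(-5 + 246) = -144*241 = -34704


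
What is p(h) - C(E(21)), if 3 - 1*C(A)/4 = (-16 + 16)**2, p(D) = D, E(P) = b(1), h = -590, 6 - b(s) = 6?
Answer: -602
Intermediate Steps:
b(s) = 0 (b(s) = 6 - 1*6 = 6 - 6 = 0)
E(P) = 0
C(A) = 12 (C(A) = 12 - 4*(-16 + 16)**2 = 12 - 4*0**2 = 12 - 4*0 = 12 + 0 = 12)
p(h) - C(E(21)) = -590 - 1*12 = -590 - 12 = -602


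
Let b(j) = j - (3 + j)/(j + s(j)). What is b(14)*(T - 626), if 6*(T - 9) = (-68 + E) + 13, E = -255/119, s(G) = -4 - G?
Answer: -960461/84 ≈ -11434.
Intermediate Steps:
b(j) = ¾ + 5*j/4 (b(j) = j - (3 + j)/(j + (-4 - j)) = j - (3 + j)/(-4) = j - (3 + j)*(-1)/4 = j - (-¾ - j/4) = j + (¾ + j/4) = ¾ + 5*j/4)
E = -15/7 (E = -255*1/119 = -15/7 ≈ -2.1429)
T = -11/21 (T = 9 + ((-68 - 15/7) + 13)/6 = 9 + (-491/7 + 13)/6 = 9 + (⅙)*(-400/7) = 9 - 200/21 = -11/21 ≈ -0.52381)
b(14)*(T - 626) = (¾ + (5/4)*14)*(-11/21 - 626) = (¾ + 35/2)*(-13157/21) = (73/4)*(-13157/21) = -960461/84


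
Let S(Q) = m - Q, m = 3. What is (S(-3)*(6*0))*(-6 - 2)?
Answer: 0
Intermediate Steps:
S(Q) = 3 - Q
(S(-3)*(6*0))*(-6 - 2) = ((3 - 1*(-3))*(6*0))*(-6 - 2) = ((3 + 3)*0)*(-8) = (6*0)*(-8) = 0*(-8) = 0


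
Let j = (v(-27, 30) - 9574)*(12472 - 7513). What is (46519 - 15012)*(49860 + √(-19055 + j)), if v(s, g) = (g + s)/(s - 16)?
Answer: 1570939020 + 126028*I*√5488856690/43 ≈ 1.5709e+9 + 2.1714e+8*I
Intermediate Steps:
v(s, g) = (g + s)/(-16 + s)
j = -2041545915/43 (j = ((30 - 27)/(-16 - 27) - 9574)*(12472 - 7513) = (3/(-43) - 9574)*4959 = (-1/43*3 - 9574)*4959 = (-3/43 - 9574)*4959 = -411685/43*4959 = -2041545915/43 ≈ -4.7478e+7)
(46519 - 15012)*(49860 + √(-19055 + j)) = (46519 - 15012)*(49860 + √(-19055 - 2041545915/43)) = 31507*(49860 + √(-2042365280/43)) = 31507*(49860 + 4*I*√5488856690/43) = 1570939020 + 126028*I*√5488856690/43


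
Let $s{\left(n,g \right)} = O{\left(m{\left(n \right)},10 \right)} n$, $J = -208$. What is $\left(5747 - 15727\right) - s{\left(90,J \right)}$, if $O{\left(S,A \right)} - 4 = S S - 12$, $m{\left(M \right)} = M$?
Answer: $-738260$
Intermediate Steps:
$O{\left(S,A \right)} = -8 + S^{2}$ ($O{\left(S,A \right)} = 4 + \left(S S - 12\right) = 4 + \left(S^{2} - 12\right) = 4 + \left(-12 + S^{2}\right) = -8 + S^{2}$)
$s{\left(n,g \right)} = n \left(-8 + n^{2}\right)$ ($s{\left(n,g \right)} = \left(-8 + n^{2}\right) n = n \left(-8 + n^{2}\right)$)
$\left(5747 - 15727\right) - s{\left(90,J \right)} = \left(5747 - 15727\right) - 90 \left(-8 + 90^{2}\right) = -9980 - 90 \left(-8 + 8100\right) = -9980 - 90 \cdot 8092 = -9980 - 728280 = -738260$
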